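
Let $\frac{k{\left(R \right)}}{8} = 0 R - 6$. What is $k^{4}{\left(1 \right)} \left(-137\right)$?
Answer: $-727252992$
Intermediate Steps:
$k{\left(R \right)} = -48$ ($k{\left(R \right)} = 8 \left(0 R - 6\right) = 8 \left(0 - 6\right) = 8 \left(-6\right) = -48$)
$k^{4}{\left(1 \right)} \left(-137\right) = \left(-48\right)^{4} \left(-137\right) = 5308416 \left(-137\right) = -727252992$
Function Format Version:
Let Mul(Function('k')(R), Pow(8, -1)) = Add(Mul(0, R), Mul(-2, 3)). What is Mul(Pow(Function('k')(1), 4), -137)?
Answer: -727252992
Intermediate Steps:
Function('k')(R) = -48 (Function('k')(R) = Mul(8, Add(Mul(0, R), Mul(-2, 3))) = Mul(8, Add(0, -6)) = Mul(8, -6) = -48)
Mul(Pow(Function('k')(1), 4), -137) = Mul(Pow(-48, 4), -137) = Mul(5308416, -137) = -727252992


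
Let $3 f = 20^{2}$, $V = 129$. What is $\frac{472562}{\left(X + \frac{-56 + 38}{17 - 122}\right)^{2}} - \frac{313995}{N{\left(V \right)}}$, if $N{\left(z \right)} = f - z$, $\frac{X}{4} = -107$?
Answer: $- \frac{105602493966005}{1457434394} \approx -72458.0$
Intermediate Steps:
$f = \frac{400}{3}$ ($f = \frac{20^{2}}{3} = \frac{1}{3} \cdot 400 = \frac{400}{3} \approx 133.33$)
$X = -428$ ($X = 4 \left(-107\right) = -428$)
$N{\left(z \right)} = \frac{400}{3} - z$
$\frac{472562}{\left(X + \frac{-56 + 38}{17 - 122}\right)^{2}} - \frac{313995}{N{\left(V \right)}} = \frac{472562}{\left(-428 + \frac{-56 + 38}{17 - 122}\right)^{2}} - \frac{313995}{\frac{400}{3} - 129} = \frac{472562}{\left(-428 - \frac{18}{-105}\right)^{2}} - \frac{313995}{\frac{400}{3} - 129} = \frac{472562}{\left(-428 - - \frac{6}{35}\right)^{2}} - \frac{313995}{\frac{13}{3}} = \frac{472562}{\left(-428 + \frac{6}{35}\right)^{2}} - \frac{941985}{13} = \frac{472562}{\left(- \frac{14974}{35}\right)^{2}} - \frac{941985}{13} = \frac{472562}{\frac{224220676}{1225}} - \frac{941985}{13} = 472562 \cdot \frac{1225}{224220676} - \frac{941985}{13} = \frac{289444225}{112110338} - \frac{941985}{13} = - \frac{105602493966005}{1457434394}$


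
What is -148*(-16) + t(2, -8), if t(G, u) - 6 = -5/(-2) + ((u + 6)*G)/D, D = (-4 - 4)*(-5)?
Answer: 11882/5 ≈ 2376.4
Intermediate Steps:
D = 40 (D = -8*(-5) = 40)
t(G, u) = 17/2 + G*(6 + u)/40 (t(G, u) = 6 + (-5/(-2) + ((u + 6)*G)/40) = 6 + (-5*(-1/2) + ((6 + u)*G)*(1/40)) = 6 + (5/2 + (G*(6 + u))*(1/40)) = 6 + (5/2 + G*(6 + u)/40) = 17/2 + G*(6 + u)/40)
-148*(-16) + t(2, -8) = -148*(-16) + (17/2 + (3/20)*2 + (1/40)*2*(-8)) = 2368 + (17/2 + 3/10 - 2/5) = 2368 + 42/5 = 11882/5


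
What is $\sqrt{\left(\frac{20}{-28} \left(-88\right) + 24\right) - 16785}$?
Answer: $\frac{i \sqrt{818209}}{7} \approx 129.22 i$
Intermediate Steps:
$\sqrt{\left(\frac{20}{-28} \left(-88\right) + 24\right) - 16785} = \sqrt{\left(20 \left(- \frac{1}{28}\right) \left(-88\right) + 24\right) - 16785} = \sqrt{\left(\left(- \frac{5}{7}\right) \left(-88\right) + 24\right) - 16785} = \sqrt{\left(\frac{440}{7} + 24\right) - 16785} = \sqrt{\frac{608}{7} - 16785} = \sqrt{- \frac{116887}{7}} = \frac{i \sqrt{818209}}{7}$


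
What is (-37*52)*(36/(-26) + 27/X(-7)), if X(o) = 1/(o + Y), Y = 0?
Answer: 366300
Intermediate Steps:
X(o) = 1/o (X(o) = 1/(o + 0) = 1/o)
(-37*52)*(36/(-26) + 27/X(-7)) = (-37*52)*(36/(-26) + 27/(1/(-7))) = -1924*(36*(-1/26) + 27/(-1/7)) = -1924*(-18/13 + 27*(-7)) = -1924*(-18/13 - 189) = -1924*(-2475/13) = 366300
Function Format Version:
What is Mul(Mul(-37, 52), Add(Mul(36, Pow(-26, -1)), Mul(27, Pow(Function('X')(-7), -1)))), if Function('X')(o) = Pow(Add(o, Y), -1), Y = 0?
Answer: 366300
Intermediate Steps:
Function('X')(o) = Pow(o, -1) (Function('X')(o) = Pow(Add(o, 0), -1) = Pow(o, -1))
Mul(Mul(-37, 52), Add(Mul(36, Pow(-26, -1)), Mul(27, Pow(Function('X')(-7), -1)))) = Mul(Mul(-37, 52), Add(Mul(36, Pow(-26, -1)), Mul(27, Pow(Pow(-7, -1), -1)))) = Mul(-1924, Add(Mul(36, Rational(-1, 26)), Mul(27, Pow(Rational(-1, 7), -1)))) = Mul(-1924, Add(Rational(-18, 13), Mul(27, -7))) = Mul(-1924, Add(Rational(-18, 13), -189)) = Mul(-1924, Rational(-2475, 13)) = 366300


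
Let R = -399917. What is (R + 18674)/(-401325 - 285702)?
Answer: 127081/229009 ≈ 0.55492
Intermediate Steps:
(R + 18674)/(-401325 - 285702) = (-399917 + 18674)/(-401325 - 285702) = -381243/(-687027) = -381243*(-1/687027) = 127081/229009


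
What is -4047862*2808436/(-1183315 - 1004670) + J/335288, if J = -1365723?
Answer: 3811605099175065461/733605114680 ≈ 5.1957e+6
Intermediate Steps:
-4047862*2808436/(-1183315 - 1004670) + J/335288 = -4047862*2808436/(-1183315 - 1004670) - 1365723/335288 = -4047862/((-2187985*1/2808436)) - 1365723*1/335288 = -4047862/(-2187985/2808436) - 1365723/335288 = -4047862*(-2808436/2187985) - 1365723/335288 = 11368161363832/2187985 - 1365723/335288 = 3811605099175065461/733605114680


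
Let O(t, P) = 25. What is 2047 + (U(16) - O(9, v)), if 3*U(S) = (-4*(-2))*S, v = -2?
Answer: 6194/3 ≈ 2064.7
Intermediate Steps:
U(S) = 8*S/3 (U(S) = ((-4*(-2))*S)/3 = (8*S)/3 = 8*S/3)
2047 + (U(16) - O(9, v)) = 2047 + ((8/3)*16 - 1*25) = 2047 + (128/3 - 25) = 2047 + 53/3 = 6194/3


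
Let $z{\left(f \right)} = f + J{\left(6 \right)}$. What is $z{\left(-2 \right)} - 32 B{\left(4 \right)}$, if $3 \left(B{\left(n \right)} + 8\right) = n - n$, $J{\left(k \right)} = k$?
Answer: $260$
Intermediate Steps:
$z{\left(f \right)} = 6 + f$ ($z{\left(f \right)} = f + 6 = 6 + f$)
$B{\left(n \right)} = -8$ ($B{\left(n \right)} = -8 + \frac{n - n}{3} = -8 + \frac{1}{3} \cdot 0 = -8 + 0 = -8$)
$z{\left(-2 \right)} - 32 B{\left(4 \right)} = \left(6 - 2\right) - -256 = 4 + 256 = 260$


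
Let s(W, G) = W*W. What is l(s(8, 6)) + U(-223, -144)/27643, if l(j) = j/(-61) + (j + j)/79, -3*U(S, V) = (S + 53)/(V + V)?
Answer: 32863357937/57547418544 ≈ 0.57107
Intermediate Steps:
s(W, G) = W²
U(S, V) = -(53 + S)/(6*V) (U(S, V) = -(S + 53)/(3*(V + V)) = -(53 + S)/(3*(2*V)) = -(53 + S)*1/(2*V)/3 = -(53 + S)/(6*V))
l(j) = 43*j/4819 (l(j) = j*(-1/61) + (2*j)*(1/79) = -j/61 + 2*j/79 = 43*j/4819)
l(s(8, 6)) + U(-223, -144)/27643 = (43/4819)*8² + ((⅙)*(-53 - 1*(-223))/(-144))/27643 = (43/4819)*64 + ((⅙)*(-1/144)*(-53 + 223))*(1/27643) = 2752/4819 + ((⅙)*(-1/144)*170)*(1/27643) = 2752/4819 - 85/432*1/27643 = 2752/4819 - 85/11941776 = 32863357937/57547418544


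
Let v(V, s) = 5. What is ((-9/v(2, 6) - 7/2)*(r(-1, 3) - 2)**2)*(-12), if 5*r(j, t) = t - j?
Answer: 11448/125 ≈ 91.584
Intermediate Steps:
r(j, t) = -j/5 + t/5 (r(j, t) = (t - j)/5 = -j/5 + t/5)
((-9/v(2, 6) - 7/2)*(r(-1, 3) - 2)**2)*(-12) = ((-9/5 - 7/2)*((-1/5*(-1) + (1/5)*3) - 2)**2)*(-12) = ((-9*1/5 - 7*1/2)*((1/5 + 3/5) - 2)**2)*(-12) = ((-9/5 - 7/2)*(4/5 - 2)**2)*(-12) = -53*(-6/5)**2/10*(-12) = -53/10*36/25*(-12) = -954/125*(-12) = 11448/125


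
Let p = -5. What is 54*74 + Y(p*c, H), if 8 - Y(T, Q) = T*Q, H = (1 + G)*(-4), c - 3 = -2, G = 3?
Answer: 3924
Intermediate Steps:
c = 1 (c = 3 - 2 = 1)
H = -16 (H = (1 + 3)*(-4) = 4*(-4) = -16)
Y(T, Q) = 8 - Q*T (Y(T, Q) = 8 - T*Q = 8 - Q*T)
54*74 + Y(p*c, H) = 54*74 + (8 - 1*(-16)*(-5*1)) = 3996 + (8 - 1*(-16)*(-5)) = 3996 + (8 - 80) = 3996 - 72 = 3924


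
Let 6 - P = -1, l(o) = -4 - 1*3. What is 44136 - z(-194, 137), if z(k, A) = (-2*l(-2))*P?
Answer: 44038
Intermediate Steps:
l(o) = -7 (l(o) = -4 - 3 = -7)
P = 7 (P = 6 - 1*(-1) = 6 + 1 = 7)
z(k, A) = 98 (z(k, A) = -2*(-7)*7 = 14*7 = 98)
44136 - z(-194, 137) = 44136 - 1*98 = 44136 - 98 = 44038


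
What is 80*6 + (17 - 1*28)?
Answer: 469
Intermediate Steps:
80*6 + (17 - 1*28) = 480 + (17 - 28) = 480 - 11 = 469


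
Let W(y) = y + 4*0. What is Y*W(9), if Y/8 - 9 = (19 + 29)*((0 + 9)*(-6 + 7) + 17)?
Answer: 90504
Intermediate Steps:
W(y) = y (W(y) = y + 0 = y)
Y = 10056 (Y = 72 + 8*((19 + 29)*((0 + 9)*(-6 + 7) + 17)) = 72 + 8*(48*(9*1 + 17)) = 72 + 8*(48*(9 + 17)) = 72 + 8*(48*26) = 72 + 8*1248 = 72 + 9984 = 10056)
Y*W(9) = 10056*9 = 90504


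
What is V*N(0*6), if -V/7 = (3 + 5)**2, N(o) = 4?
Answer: -1792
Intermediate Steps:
V = -448 (V = -7*(3 + 5)**2 = -7*8**2 = -7*64 = -448)
V*N(0*6) = -448*4 = -1792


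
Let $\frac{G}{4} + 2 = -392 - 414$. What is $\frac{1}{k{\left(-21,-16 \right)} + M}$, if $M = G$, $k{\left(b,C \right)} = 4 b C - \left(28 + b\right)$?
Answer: $- \frac{1}{1895} \approx -0.0005277$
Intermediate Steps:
$k{\left(b,C \right)} = -28 - b + 4 C b$ ($k{\left(b,C \right)} = 4 C b - \left(28 + b\right) = -28 - b + 4 C b$)
$G = -3232$ ($G = -8 + 4 \left(-392 - 414\right) = -8 + 4 \left(-806\right) = -8 - 3224 = -3232$)
$M = -3232$
$\frac{1}{k{\left(-21,-16 \right)} + M} = \frac{1}{\left(-28 - -21 + 4 \left(-16\right) \left(-21\right)\right) - 3232} = \frac{1}{\left(-28 + 21 + 1344\right) - 3232} = \frac{1}{1337 - 3232} = \frac{1}{-1895} = - \frac{1}{1895}$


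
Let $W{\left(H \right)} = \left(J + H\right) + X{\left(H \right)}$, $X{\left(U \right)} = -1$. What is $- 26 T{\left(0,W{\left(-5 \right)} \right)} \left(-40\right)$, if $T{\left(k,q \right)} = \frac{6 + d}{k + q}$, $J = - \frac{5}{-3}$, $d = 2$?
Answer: $-1920$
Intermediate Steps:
$J = \frac{5}{3}$ ($J = \left(-5\right) \left(- \frac{1}{3}\right) = \frac{5}{3} \approx 1.6667$)
$W{\left(H \right)} = \frac{2}{3} + H$ ($W{\left(H \right)} = \left(\frac{5}{3} + H\right) - 1 = \frac{2}{3} + H$)
$T{\left(k,q \right)} = \frac{8}{k + q}$ ($T{\left(k,q \right)} = \frac{6 + 2}{k + q} = \frac{8}{k + q}$)
$- 26 T{\left(0,W{\left(-5 \right)} \right)} \left(-40\right) = - 26 \frac{8}{0 + \left(\frac{2}{3} - 5\right)} \left(-40\right) = - 26 \frac{8}{0 - \frac{13}{3}} \left(-40\right) = - 26 \frac{8}{- \frac{13}{3}} \left(-40\right) = - 26 \cdot 8 \left(- \frac{3}{13}\right) \left(-40\right) = \left(-26\right) \left(- \frac{24}{13}\right) \left(-40\right) = 48 \left(-40\right) = -1920$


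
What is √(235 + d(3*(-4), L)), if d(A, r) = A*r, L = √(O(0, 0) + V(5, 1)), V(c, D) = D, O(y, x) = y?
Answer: √223 ≈ 14.933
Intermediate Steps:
L = 1 (L = √(0 + 1) = √1 = 1)
√(235 + d(3*(-4), L)) = √(235 + (3*(-4))*1) = √(235 - 12*1) = √(235 - 12) = √223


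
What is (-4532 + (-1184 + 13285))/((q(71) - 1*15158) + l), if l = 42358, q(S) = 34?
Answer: 841/3026 ≈ 0.27792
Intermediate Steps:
(-4532 + (-1184 + 13285))/((q(71) - 1*15158) + l) = (-4532 + (-1184 + 13285))/((34 - 1*15158) + 42358) = (-4532 + 12101)/((34 - 15158) + 42358) = 7569/(-15124 + 42358) = 7569/27234 = 7569*(1/27234) = 841/3026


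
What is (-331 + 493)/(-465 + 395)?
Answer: -81/35 ≈ -2.3143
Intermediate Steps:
(-331 + 493)/(-465 + 395) = 162/(-70) = 162*(-1/70) = -81/35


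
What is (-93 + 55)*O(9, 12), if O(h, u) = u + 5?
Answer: -646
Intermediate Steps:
O(h, u) = 5 + u
(-93 + 55)*O(9, 12) = (-93 + 55)*(5 + 12) = -38*17 = -646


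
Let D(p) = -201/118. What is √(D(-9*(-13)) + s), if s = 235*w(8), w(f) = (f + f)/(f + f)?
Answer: √3248422/118 ≈ 15.274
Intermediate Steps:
w(f) = 1 (w(f) = (2*f)/((2*f)) = (2*f)*(1/(2*f)) = 1)
D(p) = -201/118 (D(p) = -201*1/118 = -201/118)
s = 235 (s = 235*1 = 235)
√(D(-9*(-13)) + s) = √(-201/118 + 235) = √(27529/118) = √3248422/118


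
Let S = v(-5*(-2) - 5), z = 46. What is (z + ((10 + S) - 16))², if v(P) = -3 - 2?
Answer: 1225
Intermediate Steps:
v(P) = -5
S = -5
(z + ((10 + S) - 16))² = (46 + ((10 - 5) - 16))² = (46 + (5 - 16))² = (46 - 11)² = 35² = 1225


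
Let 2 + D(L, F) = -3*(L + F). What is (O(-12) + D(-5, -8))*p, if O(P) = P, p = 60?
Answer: 1500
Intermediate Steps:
D(L, F) = -2 - 3*F - 3*L (D(L, F) = -2 - 3*(L + F) = -2 - 3*(F + L) = -2 + (-3*F - 3*L) = -2 - 3*F - 3*L)
(O(-12) + D(-5, -8))*p = (-12 + (-2 - 3*(-8) - 3*(-5)))*60 = (-12 + (-2 + 24 + 15))*60 = (-12 + 37)*60 = 25*60 = 1500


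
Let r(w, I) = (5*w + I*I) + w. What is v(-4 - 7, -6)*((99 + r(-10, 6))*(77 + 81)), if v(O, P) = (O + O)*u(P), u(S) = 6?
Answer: -1564200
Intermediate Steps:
r(w, I) = I² + 6*w (r(w, I) = (5*w + I²) + w = (I² + 5*w) + w = I² + 6*w)
v(O, P) = 12*O (v(O, P) = (O + O)*6 = (2*O)*6 = 12*O)
v(-4 - 7, -6)*((99 + r(-10, 6))*(77 + 81)) = (12*(-4 - 7))*((99 + (6² + 6*(-10)))*(77 + 81)) = (12*(-11))*((99 + (36 - 60))*158) = -132*(99 - 24)*158 = -9900*158 = -132*11850 = -1564200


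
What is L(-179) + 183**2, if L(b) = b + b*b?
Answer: 65351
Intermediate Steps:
L(b) = b + b**2
L(-179) + 183**2 = -179*(1 - 179) + 183**2 = -179*(-178) + 33489 = 31862 + 33489 = 65351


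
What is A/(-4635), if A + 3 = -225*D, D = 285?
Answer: 21376/1545 ≈ 13.836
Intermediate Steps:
A = -64128 (A = -3 - 225*285 = -3 - 64125 = -64128)
A/(-4635) = -64128/(-4635) = -64128*(-1/4635) = 21376/1545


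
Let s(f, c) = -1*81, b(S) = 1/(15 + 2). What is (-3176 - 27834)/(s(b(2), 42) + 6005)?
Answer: -15505/2962 ≈ -5.2346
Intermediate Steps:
b(S) = 1/17
s(f, c) = -81
(-3176 - 27834)/(s(b(2), 42) + 6005) = (-3176 - 27834)/(-81 + 6005) = -31010/5924 = -31010*1/5924 = -15505/2962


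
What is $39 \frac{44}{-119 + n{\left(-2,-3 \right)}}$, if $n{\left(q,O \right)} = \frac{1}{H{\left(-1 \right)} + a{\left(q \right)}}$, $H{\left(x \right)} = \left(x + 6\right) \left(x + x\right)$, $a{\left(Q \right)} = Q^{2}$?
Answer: $- \frac{72}{5} \approx -14.4$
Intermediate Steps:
$H{\left(x \right)} = 2 x \left(6 + x\right)$ ($H{\left(x \right)} = \left(6 + x\right) 2 x = 2 x \left(6 + x\right)$)
$n{\left(q,O \right)} = \frac{1}{-10 + q^{2}}$ ($n{\left(q,O \right)} = \frac{1}{2 \left(-1\right) \left(6 - 1\right) + q^{2}} = \frac{1}{2 \left(-1\right) 5 + q^{2}} = \frac{1}{-10 + q^{2}}$)
$39 \frac{44}{-119 + n{\left(-2,-3 \right)}} = 39 \frac{44}{-119 + \frac{1}{-10 + \left(-2\right)^{2}}} = 39 \frac{44}{-119 + \frac{1}{-10 + 4}} = 39 \frac{44}{-119 + \frac{1}{-6}} = 39 \frac{44}{-119 - \frac{1}{6}} = 39 \frac{44}{- \frac{715}{6}} = 39 \cdot 44 \left(- \frac{6}{715}\right) = 39 \left(- \frac{24}{65}\right) = - \frac{72}{5}$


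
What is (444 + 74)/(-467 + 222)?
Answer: -74/35 ≈ -2.1143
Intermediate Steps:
(444 + 74)/(-467 + 222) = 518/(-245) = 518*(-1/245) = -74/35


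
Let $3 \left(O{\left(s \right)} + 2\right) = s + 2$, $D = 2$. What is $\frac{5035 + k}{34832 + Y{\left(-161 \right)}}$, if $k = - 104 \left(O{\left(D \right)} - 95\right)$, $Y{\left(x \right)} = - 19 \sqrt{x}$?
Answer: $\frac{223686128}{519997005} + \frac{854107 i \sqrt{161}}{3639979035} \approx 0.43017 + 0.0029773 i$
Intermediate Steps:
$O{\left(s \right)} = - \frac{4}{3} + \frac{s}{3}$ ($O{\left(s \right)} = -2 + \frac{s + 2}{3} = -2 + \frac{2 + s}{3} = -2 + \left(\frac{2}{3} + \frac{s}{3}\right) = - \frac{4}{3} + \frac{s}{3}$)
$k = \frac{29848}{3}$ ($k = - 104 \left(\left(- \frac{4}{3} + \frac{1}{3} \cdot 2\right) - 95\right) = - 104 \left(\left(- \frac{4}{3} + \frac{2}{3}\right) - 95\right) = - 104 \left(- \frac{2}{3} - 95\right) = \left(-104\right) \left(- \frac{287}{3}\right) = \frac{29848}{3} \approx 9949.3$)
$\frac{5035 + k}{34832 + Y{\left(-161 \right)}} = \frac{5035 + \frac{29848}{3}}{34832 - 19 \sqrt{-161}} = \frac{44953}{3 \left(34832 - 19 i \sqrt{161}\right)}$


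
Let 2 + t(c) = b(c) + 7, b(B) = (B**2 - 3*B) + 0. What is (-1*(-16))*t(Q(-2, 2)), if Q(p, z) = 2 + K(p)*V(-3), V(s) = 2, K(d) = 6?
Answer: 2544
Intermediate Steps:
b(B) = B**2 - 3*B
Q(p, z) = 14 (Q(p, z) = 2 + 6*2 = 2 + 12 = 14)
t(c) = 5 + c*(-3 + c) (t(c) = -2 + (c*(-3 + c) + 7) = -2 + (7 + c*(-3 + c)) = 5 + c*(-3 + c))
(-1*(-16))*t(Q(-2, 2)) = (-1*(-16))*(5 + 14*(-3 + 14)) = 16*(5 + 14*11) = 16*(5 + 154) = 16*159 = 2544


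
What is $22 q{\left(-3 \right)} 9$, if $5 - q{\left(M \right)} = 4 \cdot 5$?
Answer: $-2970$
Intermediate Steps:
$q{\left(M \right)} = -15$ ($q{\left(M \right)} = 5 - 4 \cdot 5 = 5 - 20 = -15$)
$22 q{\left(-3 \right)} 9 = 22 \left(-15\right) 9 = \left(-330\right) 9 = -2970$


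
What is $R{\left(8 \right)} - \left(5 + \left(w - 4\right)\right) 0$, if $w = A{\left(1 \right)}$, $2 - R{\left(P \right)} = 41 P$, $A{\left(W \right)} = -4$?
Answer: $-326$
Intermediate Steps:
$R{\left(P \right)} = 2 - 41 P$
$w = -4$
$R{\left(8 \right)} - \left(5 + \left(w - 4\right)\right) 0 = \left(2 - 328\right) - \left(5 - 8\right) 0 = -326 - \left(5 - 8\right) 0 = -326 - \left(-3\right) 0 = -326 - 0 = -326 + 0 = -326$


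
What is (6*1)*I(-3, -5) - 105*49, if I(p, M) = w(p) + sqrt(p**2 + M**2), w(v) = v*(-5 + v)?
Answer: -5001 + 6*sqrt(34) ≈ -4966.0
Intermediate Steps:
I(p, M) = sqrt(M**2 + p**2) + p*(-5 + p) (I(p, M) = p*(-5 + p) + sqrt(p**2 + M**2) = p*(-5 + p) + sqrt(M**2 + p**2) = sqrt(M**2 + p**2) + p*(-5 + p))
(6*1)*I(-3, -5) - 105*49 = (6*1)*(sqrt((-5)**2 + (-3)**2) - 3*(-5 - 3)) - 105*49 = 6*(sqrt(25 + 9) - 3*(-8)) - 5145 = 6*(sqrt(34) + 24) - 5145 = 6*(24 + sqrt(34)) - 5145 = (144 + 6*sqrt(34)) - 5145 = -5001 + 6*sqrt(34)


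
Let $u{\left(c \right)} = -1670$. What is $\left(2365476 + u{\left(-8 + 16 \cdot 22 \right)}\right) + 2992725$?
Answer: $5356531$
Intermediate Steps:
$\left(2365476 + u{\left(-8 + 16 \cdot 22 \right)}\right) + 2992725 = \left(2365476 - 1670\right) + 2992725 = 2363806 + 2992725 = 5356531$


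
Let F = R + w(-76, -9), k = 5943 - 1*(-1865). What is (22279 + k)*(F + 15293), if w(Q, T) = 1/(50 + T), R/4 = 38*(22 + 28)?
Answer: 28240079418/41 ≈ 6.8878e+8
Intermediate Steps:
R = 7600 (R = 4*(38*(22 + 28)) = 4*(38*50) = 4*1900 = 7600)
k = 7808 (k = 5943 + 1865 = 7808)
F = 311601/41 (F = 7600 + 1/(50 - 9) = 7600 + 1/41 = 311601/41 ≈ 7600.0)
(22279 + k)*(F + 15293) = (22279 + 7808)*(311601/41 + 15293) = 30087*(938614/41) = 28240079418/41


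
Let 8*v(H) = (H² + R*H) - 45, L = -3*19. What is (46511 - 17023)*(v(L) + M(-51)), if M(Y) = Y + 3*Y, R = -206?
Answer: 49075404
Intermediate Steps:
M(Y) = 4*Y
L = -57
v(H) = -45/8 - 103*H/4 + H²/8 (v(H) = ((H² - 206*H) - 45)/8 = (-45 + H² - 206*H)/8 = -45/8 - 103*H/4 + H²/8)
(46511 - 17023)*(v(L) + M(-51)) = (46511 - 17023)*((-45/8 - 103/4*(-57) + (⅛)*(-57)²) + 4*(-51)) = 29488*((-45/8 + 5871/4 + (⅛)*3249) - 204) = 29488*((-45/8 + 5871/4 + 3249/8) - 204) = 29488*(7473/4 - 204) = 29488*(6657/4) = 49075404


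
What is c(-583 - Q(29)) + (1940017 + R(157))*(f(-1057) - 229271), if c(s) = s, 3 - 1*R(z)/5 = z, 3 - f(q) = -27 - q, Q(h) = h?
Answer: -446604706218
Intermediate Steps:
f(q) = 30 + q (f(q) = 3 - (-27 - q) = 3 + (27 + q) = 30 + q)
R(z) = 15 - 5*z
c(-583 - Q(29)) + (1940017 + R(157))*(f(-1057) - 229271) = (-583 - 1*29) + (1940017 + (15 - 5*157))*((30 - 1057) - 229271) = (-583 - 29) + (1940017 + (15 - 785))*(-1027 - 229271) = -612 + (1940017 - 770)*(-230298) = -612 + 1939247*(-230298) = -612 - 446604705606 = -446604706218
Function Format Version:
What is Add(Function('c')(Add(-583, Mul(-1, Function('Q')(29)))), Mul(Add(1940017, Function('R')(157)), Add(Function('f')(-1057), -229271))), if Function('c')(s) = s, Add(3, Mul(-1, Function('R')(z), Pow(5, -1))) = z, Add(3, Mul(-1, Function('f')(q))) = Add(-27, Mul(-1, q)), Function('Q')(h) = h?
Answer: -446604706218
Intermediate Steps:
Function('f')(q) = Add(30, q) (Function('f')(q) = Add(3, Mul(-1, Add(-27, Mul(-1, q)))) = Add(3, Add(27, q)) = Add(30, q))
Function('R')(z) = Add(15, Mul(-5, z))
Add(Function('c')(Add(-583, Mul(-1, Function('Q')(29)))), Mul(Add(1940017, Function('R')(157)), Add(Function('f')(-1057), -229271))) = Add(Add(-583, Mul(-1, 29)), Mul(Add(1940017, Add(15, Mul(-5, 157))), Add(Add(30, -1057), -229271))) = Add(Add(-583, -29), Mul(Add(1940017, Add(15, -785)), Add(-1027, -229271))) = Add(-612, Mul(Add(1940017, -770), -230298)) = Add(-612, Mul(1939247, -230298)) = Add(-612, -446604705606) = -446604706218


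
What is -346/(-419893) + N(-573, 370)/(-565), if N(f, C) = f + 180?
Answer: 165213439/237239545 ≈ 0.69640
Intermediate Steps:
N(f, C) = 180 + f
-346/(-419893) + N(-573, 370)/(-565) = -346/(-419893) + (180 - 573)/(-565) = -346*(-1/419893) - 393*(-1/565) = 346/419893 + 393/565 = 165213439/237239545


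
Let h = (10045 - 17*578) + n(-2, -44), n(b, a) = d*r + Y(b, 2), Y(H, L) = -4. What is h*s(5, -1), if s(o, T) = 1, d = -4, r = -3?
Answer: 227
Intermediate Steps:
n(b, a) = 8 (n(b, a) = -4*(-3) - 4 = 12 - 4 = 8)
h = 227 (h = (10045 - 17*578) + 8 = (10045 - 9826) + 8 = 219 + 8 = 227)
h*s(5, -1) = 227*1 = 227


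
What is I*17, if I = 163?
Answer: 2771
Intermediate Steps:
I*17 = 163*17 = 2771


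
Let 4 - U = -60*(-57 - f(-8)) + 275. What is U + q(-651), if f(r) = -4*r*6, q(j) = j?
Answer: -15862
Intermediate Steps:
f(r) = -24*r
U = -15211 (U = 4 - (-60*(-57 - (-24)*(-8)) + 275) = 4 - (-60*(-57 - 1*192) + 275) = 4 - (-60*(-57 - 192) + 275) = 4 - (-60*(-249) + 275) = 4 - (14940 + 275) = 4 - 1*15215 = 4 - 15215 = -15211)
U + q(-651) = -15211 - 651 = -15862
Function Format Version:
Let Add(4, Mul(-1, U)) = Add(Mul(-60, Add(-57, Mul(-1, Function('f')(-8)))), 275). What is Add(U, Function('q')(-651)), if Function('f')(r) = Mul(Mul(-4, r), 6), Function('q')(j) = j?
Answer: -15862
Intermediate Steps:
Function('f')(r) = Mul(-24, r)
U = -15211 (U = Add(4, Mul(-1, Add(Mul(-60, Add(-57, Mul(-1, Mul(-24, -8)))), 275))) = Add(4, Mul(-1, Add(Mul(-60, Add(-57, Mul(-1, 192))), 275))) = Add(4, Mul(-1, Add(Mul(-60, Add(-57, -192)), 275))) = Add(4, Mul(-1, Add(Mul(-60, -249), 275))) = Add(4, Mul(-1, Add(14940, 275))) = Add(4, Mul(-1, 15215)) = Add(4, -15215) = -15211)
Add(U, Function('q')(-651)) = Add(-15211, -651) = -15862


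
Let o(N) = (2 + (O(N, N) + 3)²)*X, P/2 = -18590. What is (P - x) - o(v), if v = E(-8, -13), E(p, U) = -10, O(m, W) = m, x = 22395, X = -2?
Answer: -59473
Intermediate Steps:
P = -37180 (P = 2*(-18590) = -37180)
v = -10
o(N) = -4 - 2*(3 + N)² (o(N) = (2 + (N + 3)²)*(-2) = (2 + (3 + N)²)*(-2) = -4 - 2*(3 + N)²)
(P - x) - o(v) = (-37180 - 1*22395) - (-4 - 2*(3 - 10)²) = (-37180 - 22395) - (-4 - 2*(-7)²) = -59575 - (-4 - 2*49) = -59575 - (-4 - 98) = -59575 - 1*(-102) = -59575 + 102 = -59473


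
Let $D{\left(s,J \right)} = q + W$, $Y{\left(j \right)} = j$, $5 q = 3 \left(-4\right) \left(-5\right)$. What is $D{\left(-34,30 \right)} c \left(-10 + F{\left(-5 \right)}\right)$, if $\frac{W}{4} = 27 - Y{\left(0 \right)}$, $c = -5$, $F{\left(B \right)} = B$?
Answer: $9000$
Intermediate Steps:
$q = 12$ ($q = \frac{3 \left(-4\right) \left(-5\right)}{5} = \frac{\left(-12\right) \left(-5\right)}{5} = \frac{1}{5} \cdot 60 = 12$)
$W = 108$ ($W = 4 \left(27 - 0\right) = 4 \left(27 + 0\right) = 4 \cdot 27 = 108$)
$D{\left(s,J \right)} = 120$ ($D{\left(s,J \right)} = 12 + 108 = 120$)
$D{\left(-34,30 \right)} c \left(-10 + F{\left(-5 \right)}\right) = 120 \left(- 5 \left(-10 - 5\right)\right) = 120 \left(\left(-5\right) \left(-15\right)\right) = 120 \cdot 75 = 9000$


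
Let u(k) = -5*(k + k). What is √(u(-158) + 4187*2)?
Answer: 3*√1106 ≈ 99.770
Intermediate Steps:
u(k) = -10*k
√(u(-158) + 4187*2) = √(-10*(-158) + 4187*2) = √(1580 + 8374) = √9954 = 3*√1106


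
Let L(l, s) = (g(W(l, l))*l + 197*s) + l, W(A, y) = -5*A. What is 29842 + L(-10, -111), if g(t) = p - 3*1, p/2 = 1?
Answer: 7975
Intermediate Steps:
p = 2 (p = 2*1 = 2)
g(t) = -1 (g(t) = 2 - 3*1 = 2 - 3 = -1)
L(l, s) = 197*s (L(l, s) = (-l + 197*s) + l = 197*s)
29842 + L(-10, -111) = 29842 + 197*(-111) = 29842 - 21867 = 7975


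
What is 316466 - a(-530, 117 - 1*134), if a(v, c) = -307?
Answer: 316773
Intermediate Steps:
316466 - a(-530, 117 - 1*134) = 316466 - 1*(-307) = 316466 + 307 = 316773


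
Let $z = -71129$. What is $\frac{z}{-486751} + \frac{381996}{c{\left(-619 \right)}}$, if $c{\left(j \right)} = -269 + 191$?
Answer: $- \frac{30988564489}{6327763} \approx -4897.2$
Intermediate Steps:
$c{\left(j \right)} = -78$
$\frac{z}{-486751} + \frac{381996}{c{\left(-619 \right)}} = - \frac{71129}{-486751} + \frac{381996}{-78} = \left(-71129\right) \left(- \frac{1}{486751}\right) + 381996 \left(- \frac{1}{78}\right) = \frac{71129}{486751} - \frac{63666}{13} = - \frac{30988564489}{6327763}$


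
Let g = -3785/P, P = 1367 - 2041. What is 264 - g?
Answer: 174151/674 ≈ 258.38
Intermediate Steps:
P = -674
g = 3785/674 (g = -3785/(-674) = -3785*(-1/674) = 3785/674 ≈ 5.6157)
264 - g = 264 - 1*3785/674 = 264 - 3785/674 = 174151/674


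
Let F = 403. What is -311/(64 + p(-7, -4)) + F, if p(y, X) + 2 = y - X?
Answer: 23466/59 ≈ 397.73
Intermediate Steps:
p(y, X) = -2 + y - X (p(y, X) = -2 + (y - X) = -2 + y - X)
-311/(64 + p(-7, -4)) + F = -311/(64 + (-2 - 7 - 1*(-4))) + 403 = -311/(64 + (-2 - 7 + 4)) + 403 = -311/(64 - 5) + 403 = -311/59 + 403 = 23466/59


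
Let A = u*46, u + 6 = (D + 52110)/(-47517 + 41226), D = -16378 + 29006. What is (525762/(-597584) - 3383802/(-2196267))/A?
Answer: -39541770687123/44835179225272384 ≈ -0.00088194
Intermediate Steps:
D = 12628
u = -102484/6291 (u = -6 + (12628 + 52110)/(-47517 + 41226) = -6 + 64738/(-6291) = -6 + 64738*(-1/6291) = -6 - 64738/6291 = -102484/6291 ≈ -16.291)
A = -4714264/6291 (A = -102484/6291*46 = -4714264/6291 ≈ -749.37)
(525762/(-597584) - 3383802/(-2196267))/A = (525762/(-597584) - 3383802/(-2196267))/(-4714264/6291) = (525762*(-1/597584) - 3383802*(-1/2196267))*(-6291/4714264) = (-262881/298792 + 1127934/732089)*(-6291/4714264) = (144565367319/218742336488)*(-6291/4714264) = -39541770687123/44835179225272384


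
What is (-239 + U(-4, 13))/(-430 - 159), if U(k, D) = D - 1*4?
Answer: 230/589 ≈ 0.39049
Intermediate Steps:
U(k, D) = -4 + D (U(k, D) = D - 4 = -4 + D)
(-239 + U(-4, 13))/(-430 - 159) = (-239 + (-4 + 13))/(-430 - 159) = (-239 + 9)/(-589) = -230*(-1/589) = 230/589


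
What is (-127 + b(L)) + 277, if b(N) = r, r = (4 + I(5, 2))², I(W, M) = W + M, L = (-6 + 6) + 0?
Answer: 271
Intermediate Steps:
L = 0 (L = 0 + 0 = 0)
I(W, M) = M + W
r = 121 (r = (4 + (2 + 5))² = (4 + 7)² = 11² = 121)
b(N) = 121
(-127 + b(L)) + 277 = (-127 + 121) + 277 = -6 + 277 = 271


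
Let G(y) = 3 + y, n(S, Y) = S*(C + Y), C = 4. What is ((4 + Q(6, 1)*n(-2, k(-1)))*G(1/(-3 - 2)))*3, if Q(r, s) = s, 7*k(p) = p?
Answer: -156/5 ≈ -31.200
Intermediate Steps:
k(p) = p/7
n(S, Y) = S*(4 + Y)
((4 + Q(6, 1)*n(-2, k(-1)))*G(1/(-3 - 2)))*3 = ((4 + 1*(-2*(4 + (⅐)*(-1))))*(3 + 1/(-3 - 2)))*3 = ((4 + 1*(-2*(4 - ⅐)))*(3 + 1/(-5)))*3 = ((4 + 1*(-2*27/7))*(3 - ⅕))*3 = ((4 + 1*(-54/7))*(14/5))*3 = ((4 - 54/7)*(14/5))*3 = -26/7*14/5*3 = -52/5*3 = -156/5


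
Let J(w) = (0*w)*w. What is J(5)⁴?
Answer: 0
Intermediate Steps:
J(w) = 0 (J(w) = 0*w = 0)
J(5)⁴ = 0⁴ = 0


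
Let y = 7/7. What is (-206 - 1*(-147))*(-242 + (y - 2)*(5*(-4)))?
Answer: 13098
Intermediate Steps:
y = 1 (y = 7*(1/7) = 1)
(-206 - 1*(-147))*(-242 + (y - 2)*(5*(-4))) = (-206 - 1*(-147))*(-242 + (1 - 2)*(5*(-4))) = (-206 + 147)*(-242 - 1*(-20)) = -59*(-242 + 20) = -59*(-222) = 13098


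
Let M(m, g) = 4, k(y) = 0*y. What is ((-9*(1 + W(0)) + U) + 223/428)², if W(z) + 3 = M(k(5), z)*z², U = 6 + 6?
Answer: 170641969/183184 ≈ 931.53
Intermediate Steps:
U = 12
k(y) = 0
W(z) = -3 + 4*z²
((-9*(1 + W(0)) + U) + 223/428)² = ((-9*(1 + (-3 + 4*0²)) + 12) + 223/428)² = ((-9*(1 + (-3 + 4*0)) + 12) + 223*(1/428))² = ((-9*(1 + (-3 + 0)) + 12) + 223/428)² = ((-9*(1 - 3) + 12) + 223/428)² = ((-9*(-2) + 12) + 223/428)² = ((18 + 12) + 223/428)² = (30 + 223/428)² = (13063/428)² = 170641969/183184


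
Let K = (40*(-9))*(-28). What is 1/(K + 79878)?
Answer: 1/89958 ≈ 1.1116e-5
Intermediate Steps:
K = 10080 (K = -360*(-28) = 10080)
1/(K + 79878) = 1/(10080 + 79878) = 1/89958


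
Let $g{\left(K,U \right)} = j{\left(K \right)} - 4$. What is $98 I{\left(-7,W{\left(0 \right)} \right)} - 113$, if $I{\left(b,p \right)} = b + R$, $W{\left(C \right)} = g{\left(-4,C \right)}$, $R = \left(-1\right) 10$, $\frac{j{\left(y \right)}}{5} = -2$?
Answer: $-1779$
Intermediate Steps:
$j{\left(y \right)} = -10$ ($j{\left(y \right)} = 5 \left(-2\right) = -10$)
$R = -10$
$g{\left(K,U \right)} = -14$ ($g{\left(K,U \right)} = -10 - 4 = -14$)
$W{\left(C \right)} = -14$
$I{\left(b,p \right)} = -10 + b$ ($I{\left(b,p \right)} = b - 10 = -10 + b$)
$98 I{\left(-7,W{\left(0 \right)} \right)} - 113 = 98 \left(-10 - 7\right) - 113 = 98 \left(-17\right) - 113 = -1666 - 113 = -1779$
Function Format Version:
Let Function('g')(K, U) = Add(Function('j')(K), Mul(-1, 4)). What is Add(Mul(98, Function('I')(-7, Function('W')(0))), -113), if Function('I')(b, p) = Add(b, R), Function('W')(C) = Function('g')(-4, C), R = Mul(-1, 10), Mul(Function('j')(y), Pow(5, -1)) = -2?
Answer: -1779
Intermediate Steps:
Function('j')(y) = -10 (Function('j')(y) = Mul(5, -2) = -10)
R = -10
Function('g')(K, U) = -14 (Function('g')(K, U) = Add(-10, Mul(-1, 4)) = Add(-10, -4) = -14)
Function('W')(C) = -14
Function('I')(b, p) = Add(-10, b) (Function('I')(b, p) = Add(b, -10) = Add(-10, b))
Add(Mul(98, Function('I')(-7, Function('W')(0))), -113) = Add(Mul(98, Add(-10, -7)), -113) = Add(Mul(98, -17), -113) = Add(-1666, -113) = -1779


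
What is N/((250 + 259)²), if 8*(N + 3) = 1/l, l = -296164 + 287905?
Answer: -198217/17117999832 ≈ -1.1579e-5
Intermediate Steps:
l = -8259
N = -198217/66072 (N = -3 + (⅛)/(-8259) = -3 + (⅛)*(-1/8259) = -3 - 1/66072 = -198217/66072 ≈ -3.0000)
N/((250 + 259)²) = -198217/(66072*(250 + 259)²) = -198217/(66072*(509²)) = -198217/66072/259081 = -198217/66072*1/259081 = -198217/17117999832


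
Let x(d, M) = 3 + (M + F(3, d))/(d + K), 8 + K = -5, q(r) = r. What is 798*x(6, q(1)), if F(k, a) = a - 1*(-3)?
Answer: 1254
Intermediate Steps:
K = -13 (K = -8 - 5 = -13)
F(k, a) = 3 + a (F(k, a) = a + 3 = 3 + a)
x(d, M) = 3 + (3 + M + d)/(-13 + d) (x(d, M) = 3 + (M + (3 + d))/(d - 13) = 3 + (3 + M + d)/(-13 + d))
798*x(6, q(1)) = 798*((-36 + 1 + 4*6)/(-13 + 6)) = 798*((-36 + 1 + 24)/(-7)) = 798*(-⅐*(-11)) = 798*(11/7) = 1254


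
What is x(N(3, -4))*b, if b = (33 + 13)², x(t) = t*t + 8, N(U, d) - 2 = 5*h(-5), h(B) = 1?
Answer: 120612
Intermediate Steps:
N(U, d) = 7 (N(U, d) = 2 + 5*1 = 2 + 5 = 7)
x(t) = 8 + t² (x(t) = t² + 8 = 8 + t²)
b = 2116 (b = 46² = 2116)
x(N(3, -4))*b = (8 + 7²)*2116 = (8 + 49)*2116 = 57*2116 = 120612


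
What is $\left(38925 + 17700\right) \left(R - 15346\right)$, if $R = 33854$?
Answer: $1048015500$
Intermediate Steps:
$\left(38925 + 17700\right) \left(R - 15346\right) = \left(38925 + 17700\right) \left(33854 - 15346\right) = 56625 \cdot 18508 = 1048015500$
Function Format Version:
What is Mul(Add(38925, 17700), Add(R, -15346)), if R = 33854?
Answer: 1048015500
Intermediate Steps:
Mul(Add(38925, 17700), Add(R, -15346)) = Mul(Add(38925, 17700), Add(33854, -15346)) = Mul(56625, 18508) = 1048015500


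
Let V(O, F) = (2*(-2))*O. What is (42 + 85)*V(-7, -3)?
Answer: 3556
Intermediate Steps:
V(O, F) = -4*O
(42 + 85)*V(-7, -3) = (42 + 85)*(-4*(-7)) = 127*28 = 3556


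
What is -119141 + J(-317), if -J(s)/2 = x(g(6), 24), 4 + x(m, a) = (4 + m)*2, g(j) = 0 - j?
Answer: -119125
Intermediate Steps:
g(j) = -j
x(m, a) = 4 + 2*m (x(m, a) = -4 + (4 + m)*2 = -4 + (8 + 2*m) = 4 + 2*m)
J(s) = 16 (J(s) = -2*(4 + 2*(-1*6)) = -2*(4 + 2*(-6)) = -2*(4 - 12) = -2*(-8) = 16)
-119141 + J(-317) = -119141 + 16 = -119125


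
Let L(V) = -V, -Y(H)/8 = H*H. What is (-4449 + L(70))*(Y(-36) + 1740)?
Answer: 38989932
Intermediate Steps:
Y(H) = -8*H² (Y(H) = -8*H*H = -8*H²)
(-4449 + L(70))*(Y(-36) + 1740) = (-4449 - 1*70)*(-8*(-36)² + 1740) = (-4449 - 70)*(-8*1296 + 1740) = -4519*(-10368 + 1740) = -4519*(-8628) = 38989932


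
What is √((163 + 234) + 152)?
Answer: 3*√61 ≈ 23.431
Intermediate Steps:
√((163 + 234) + 152) = √(397 + 152) = √549 = 3*√61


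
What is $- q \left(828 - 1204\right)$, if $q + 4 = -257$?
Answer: $-98136$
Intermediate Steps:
$q = -261$ ($q = -4 - 257 = -261$)
$- q \left(828 - 1204\right) = - \left(-261\right) \left(828 - 1204\right) = - \left(-261\right) \left(-376\right) = \left(-1\right) 98136 = -98136$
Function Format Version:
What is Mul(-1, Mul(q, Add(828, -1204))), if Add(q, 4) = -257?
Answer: -98136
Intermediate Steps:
q = -261 (q = Add(-4, -257) = -261)
Mul(-1, Mul(q, Add(828, -1204))) = Mul(-1, Mul(-261, Add(828, -1204))) = Mul(-1, Mul(-261, -376)) = Mul(-1, 98136) = -98136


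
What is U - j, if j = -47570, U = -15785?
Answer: 31785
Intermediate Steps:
U - j = -15785 - 1*(-47570) = -15785 + 47570 = 31785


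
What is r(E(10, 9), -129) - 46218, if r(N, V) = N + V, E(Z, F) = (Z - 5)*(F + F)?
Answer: -46257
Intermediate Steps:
E(Z, F) = 2*F*(-5 + Z) (E(Z, F) = (-5 + Z)*(2*F) = 2*F*(-5 + Z))
r(E(10, 9), -129) - 46218 = (2*9*(-5 + 10) - 129) - 46218 = (2*9*5 - 129) - 46218 = (90 - 129) - 46218 = -39 - 46218 = -46257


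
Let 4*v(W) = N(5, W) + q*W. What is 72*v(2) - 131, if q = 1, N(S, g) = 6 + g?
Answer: 49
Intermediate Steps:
v(W) = 3/2 + W/2 (v(W) = ((6 + W) + 1*W)/4 = ((6 + W) + W)/4 = (6 + 2*W)/4 = 3/2 + W/2)
72*v(2) - 131 = 72*(3/2 + (½)*2) - 131 = 72*(3/2 + 1) - 131 = 72*(5/2) - 131 = 180 - 131 = 49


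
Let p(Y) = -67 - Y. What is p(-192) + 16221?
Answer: 16346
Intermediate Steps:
p(-192) + 16221 = (-67 - 1*(-192)) + 16221 = (-67 + 192) + 16221 = 125 + 16221 = 16346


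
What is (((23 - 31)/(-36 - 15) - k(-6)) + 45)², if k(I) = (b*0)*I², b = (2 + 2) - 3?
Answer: 5303809/2601 ≈ 2039.1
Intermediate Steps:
b = 1 (b = 4 - 3 = 1)
k(I) = 0 (k(I) = (1*0)*I² = 0*I² = 0)
(((23 - 31)/(-36 - 15) - k(-6)) + 45)² = (((23 - 31)/(-36 - 15) - 1*0) + 45)² = ((-8/(-51) + 0) + 45)² = ((-8*(-1/51) + 0) + 45)² = ((8/51 + 0) + 45)² = (8/51 + 45)² = (2303/51)² = 5303809/2601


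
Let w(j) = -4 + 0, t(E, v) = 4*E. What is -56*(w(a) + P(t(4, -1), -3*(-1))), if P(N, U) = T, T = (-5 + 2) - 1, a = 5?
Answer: 448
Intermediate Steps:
w(j) = -4
T = -4 (T = -3 - 1 = -4)
P(N, U) = -4
-56*(w(a) + P(t(4, -1), -3*(-1))) = -56*(-4 - 4) = -56*(-8) = 448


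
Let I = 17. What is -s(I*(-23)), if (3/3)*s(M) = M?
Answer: 391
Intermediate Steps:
s(M) = M
-s(I*(-23)) = -17*(-23) = -1*(-391) = 391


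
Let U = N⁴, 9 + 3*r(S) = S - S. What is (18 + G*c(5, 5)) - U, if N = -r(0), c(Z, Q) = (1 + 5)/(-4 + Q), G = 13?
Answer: 15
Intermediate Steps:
c(Z, Q) = 6/(-4 + Q)
r(S) = -3 (r(S) = -3 + (S - S)/3 = -3 + (⅓)*0 = -3 + 0 = -3)
N = 3 (N = -1*(-3) = 3)
U = 81 (U = 3⁴ = 81)
(18 + G*c(5, 5)) - U = (18 + 13*(6/(-4 + 5))) - 1*81 = (18 + 13*(6/1)) - 81 = (18 + 13*(6*1)) - 81 = (18 + 13*6) - 81 = (18 + 78) - 81 = 96 - 81 = 15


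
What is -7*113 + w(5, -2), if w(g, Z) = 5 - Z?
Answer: -784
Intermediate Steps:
-7*113 + w(5, -2) = -7*113 + (5 - 1*(-2)) = -791 + (5 + 2) = -791 + 7 = -784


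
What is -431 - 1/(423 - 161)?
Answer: -112923/262 ≈ -431.00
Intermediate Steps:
-431 - 1/(423 - 161) = -431 - 1/262 = -112923/262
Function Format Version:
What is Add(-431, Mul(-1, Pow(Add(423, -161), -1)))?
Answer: Rational(-112923, 262) ≈ -431.00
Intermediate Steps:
Add(-431, Mul(-1, Pow(Add(423, -161), -1))) = Add(-431, Mul(-1, Pow(262, -1))) = Add(-431, Mul(-1, Rational(1, 262))) = Add(-431, Rational(-1, 262)) = Rational(-112923, 262)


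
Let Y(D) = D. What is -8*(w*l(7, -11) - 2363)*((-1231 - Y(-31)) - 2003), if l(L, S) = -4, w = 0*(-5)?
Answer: -60549512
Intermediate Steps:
w = 0
-8*(w*l(7, -11) - 2363)*((-1231 - Y(-31)) - 2003) = -8*(0*(-4) - 2363)*((-1231 - 1*(-31)) - 2003) = -8*(0 - 2363)*((-1231 + 31) - 2003) = -(-18904)*(-1200 - 2003) = -(-18904)*(-3203) = -8*7568689 = -60549512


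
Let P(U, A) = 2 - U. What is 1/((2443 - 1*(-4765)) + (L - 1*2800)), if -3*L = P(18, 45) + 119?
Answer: 3/13121 ≈ 0.00022864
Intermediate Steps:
L = -103/3 (L = -((2 - 1*18) + 119)/3 = -((2 - 18) + 119)/3 = -(-16 + 119)/3 = -⅓*103 = -103/3 ≈ -34.333)
1/((2443 - 1*(-4765)) + (L - 1*2800)) = 1/((2443 - 1*(-4765)) + (-103/3 - 1*2800)) = 1/((2443 + 4765) + (-103/3 - 2800)) = 1/(7208 - 8503/3) = 1/(13121/3) = 3/13121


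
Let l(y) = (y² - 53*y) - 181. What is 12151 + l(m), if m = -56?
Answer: 18074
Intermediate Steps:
l(y) = -181 + y² - 53*y
12151 + l(m) = 12151 + (-181 + (-56)² - 53*(-56)) = 12151 + (-181 + 3136 + 2968) = 12151 + 5923 = 18074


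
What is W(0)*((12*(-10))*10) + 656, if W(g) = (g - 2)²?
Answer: -4144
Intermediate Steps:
W(g) = (-2 + g)²
W(0)*((12*(-10))*10) + 656 = (-2 + 0)²*((12*(-10))*10) + 656 = (-2)²*(-120*10) + 656 = 4*(-1200) + 656 = -4800 + 656 = -4144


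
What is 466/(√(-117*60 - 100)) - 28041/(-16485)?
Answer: 9347/5495 - 233*I*√445/890 ≈ 1.701 - 5.5226*I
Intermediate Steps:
466/(√(-117*60 - 100)) - 28041/(-16485) = 466/(√(-7020 - 100)) - 28041*(-1/16485) = 466/(√(-7120)) + 9347/5495 = 466/((4*I*√445)) + 9347/5495 = 466*(-I*√445/1780) + 9347/5495 = -233*I*√445/890 + 9347/5495 = 9347/5495 - 233*I*√445/890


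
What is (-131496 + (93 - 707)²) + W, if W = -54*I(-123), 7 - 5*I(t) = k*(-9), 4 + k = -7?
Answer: 1232468/5 ≈ 2.4649e+5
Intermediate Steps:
k = -11 (k = -4 - 7 = -11)
I(t) = -92/5 (I(t) = 7/5 - (-11)*(-9)/5 = 7/5 - ⅕*99 = 7/5 - 99/5 = -92/5)
W = 4968/5 (W = -54*(-92/5) = 4968/5 ≈ 993.60)
(-131496 + (93 - 707)²) + W = (-131496 + (93 - 707)²) + 4968/5 = (-131496 + (-614)²) + 4968/5 = (-131496 + 376996) + 4968/5 = 245500 + 4968/5 = 1232468/5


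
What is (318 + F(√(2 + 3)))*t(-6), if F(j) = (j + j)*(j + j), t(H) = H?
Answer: -2028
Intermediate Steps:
F(j) = 4*j² (F(j) = (2*j)*(2*j) = 4*j²)
(318 + F(√(2 + 3)))*t(-6) = (318 + 4*(√(2 + 3))²)*(-6) = (318 + 4*(√5)²)*(-6) = (318 + 4*5)*(-6) = (318 + 20)*(-6) = 338*(-6) = -2028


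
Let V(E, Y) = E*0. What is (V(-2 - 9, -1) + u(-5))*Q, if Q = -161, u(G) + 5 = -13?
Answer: 2898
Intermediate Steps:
V(E, Y) = 0
u(G) = -18 (u(G) = -5 - 13 = -18)
(V(-2 - 9, -1) + u(-5))*Q = (0 - 18)*(-161) = -18*(-161) = 2898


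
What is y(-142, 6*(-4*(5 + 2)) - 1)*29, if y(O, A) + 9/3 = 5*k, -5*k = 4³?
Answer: -1943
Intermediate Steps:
k = -64/5 (k = -⅕*4³ = -⅕*64 = -64/5 ≈ -12.800)
y(O, A) = -67 (y(O, A) = -3 + 5*(-64/5) = -3 - 64 = -67)
y(-142, 6*(-4*(5 + 2)) - 1)*29 = -67*29 = -1943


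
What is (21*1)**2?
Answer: 441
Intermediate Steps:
(21*1)**2 = 21**2 = 441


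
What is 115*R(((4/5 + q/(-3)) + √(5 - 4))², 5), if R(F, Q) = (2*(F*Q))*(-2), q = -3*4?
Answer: -77372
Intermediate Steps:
q = -12
R(F, Q) = -4*F*Q (R(F, Q) = (2*F*Q)*(-2) = -4*F*Q)
115*R(((4/5 + q/(-3)) + √(5 - 4))², 5) = 115*(-4*((4/5 - 12/(-3)) + √(5 - 4))²*5) = 115*(-4*((4*(⅕) - 12*(-⅓)) + √1)²*5) = 115*(-4*((⅘ + 4) + 1)²*5) = 115*(-4*(24/5 + 1)²*5) = 115*(-4*(29/5)²*5) = 115*(-4*841/25*5) = 115*(-3364/5) = -77372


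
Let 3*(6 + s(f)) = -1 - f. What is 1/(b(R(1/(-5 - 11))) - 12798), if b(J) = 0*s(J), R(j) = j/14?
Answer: -1/12798 ≈ -7.8137e-5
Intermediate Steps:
s(f) = -19/3 - f/3 (s(f) = -6 + (-1 - f)/3 = -6 + (-⅓ - f/3) = -19/3 - f/3)
R(j) = j/14 (R(j) = j*(1/14) = j/14)
b(J) = 0 (b(J) = 0*(-19/3 - J/3) = 0)
1/(b(R(1/(-5 - 11))) - 12798) = 1/(0 - 12798) = 1/(-12798) = -1/12798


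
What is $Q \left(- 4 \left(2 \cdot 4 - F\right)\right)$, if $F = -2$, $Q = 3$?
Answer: $-120$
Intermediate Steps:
$Q \left(- 4 \left(2 \cdot 4 - F\right)\right) = 3 \left(- 4 \left(2 \cdot 4 - -2\right)\right) = 3 \left(- 4 \left(8 + 2\right)\right) = 3 \left(\left(-4\right) 10\right) = 3 \left(-40\right) = -120$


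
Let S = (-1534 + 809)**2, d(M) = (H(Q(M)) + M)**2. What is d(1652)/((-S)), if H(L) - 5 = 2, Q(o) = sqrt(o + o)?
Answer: -2752281/525625 ≈ -5.2362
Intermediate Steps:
Q(o) = sqrt(2)*sqrt(o) (Q(o) = sqrt(2*o) = sqrt(2)*sqrt(o))
H(L) = 7 (H(L) = 5 + 2 = 7)
d(M) = (7 + M)**2
S = 525625 (S = (-725)**2 = 525625)
d(1652)/((-S)) = (7 + 1652)**2/((-1*525625)) = 1659**2/(-525625) = 2752281*(-1/525625) = -2752281/525625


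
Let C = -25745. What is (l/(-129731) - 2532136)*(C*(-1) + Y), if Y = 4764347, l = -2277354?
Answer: -1573517717588721704/129731 ≈ -1.2129e+13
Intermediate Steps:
(l/(-129731) - 2532136)*(C*(-1) + Y) = (-2277354/(-129731) - 2532136)*(-25745*(-1) + 4764347) = (-2277354*(-1/129731) - 2532136)*(25745 + 4764347) = (2277354/129731 - 2532136)*4790092 = -328494258062/129731*4790092 = -1573517717588721704/129731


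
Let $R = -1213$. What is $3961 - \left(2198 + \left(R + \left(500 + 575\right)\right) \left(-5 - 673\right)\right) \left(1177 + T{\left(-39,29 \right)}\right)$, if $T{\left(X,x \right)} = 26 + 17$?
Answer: $-116825679$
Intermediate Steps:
$T{\left(X,x \right)} = 43$
$3961 - \left(2198 + \left(R + \left(500 + 575\right)\right) \left(-5 - 673\right)\right) \left(1177 + T{\left(-39,29 \right)}\right) = 3961 - \left(2198 + \left(-1213 + \left(500 + 575\right)\right) \left(-5 - 673\right)\right) \left(1177 + 43\right) = 3961 - \left(2198 + \left(-1213 + 1075\right) \left(-678\right)\right) 1220 = 3961 - \left(2198 - -93564\right) 1220 = 3961 - \left(2198 + 93564\right) 1220 = 3961 - 95762 \cdot 1220 = 3961 - 116829640 = -116825679$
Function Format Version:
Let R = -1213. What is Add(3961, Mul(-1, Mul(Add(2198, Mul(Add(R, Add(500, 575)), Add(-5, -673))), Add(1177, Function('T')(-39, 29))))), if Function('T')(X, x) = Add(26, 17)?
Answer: -116825679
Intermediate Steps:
Function('T')(X, x) = 43
Add(3961, Mul(-1, Mul(Add(2198, Mul(Add(R, Add(500, 575)), Add(-5, -673))), Add(1177, Function('T')(-39, 29))))) = Add(3961, Mul(-1, Mul(Add(2198, Mul(Add(-1213, Add(500, 575)), Add(-5, -673))), Add(1177, 43)))) = Add(3961, Mul(-1, Mul(Add(2198, Mul(Add(-1213, 1075), -678)), 1220))) = Add(3961, Mul(-1, Mul(Add(2198, Mul(-138, -678)), 1220))) = Add(3961, Mul(-1, Mul(Add(2198, 93564), 1220))) = Add(3961, Mul(-1, Mul(95762, 1220))) = Add(3961, Mul(-1, 116829640)) = Add(3961, -116829640) = -116825679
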